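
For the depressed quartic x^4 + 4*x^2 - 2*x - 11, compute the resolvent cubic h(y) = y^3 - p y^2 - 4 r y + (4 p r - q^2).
h(y) = y^3 - 4*y^2 + 44*y - 180

Identify coefficients: p = 4, q = -2, r = -11.
Plug into h(y) = y^3 - p y^2 - 4 r y + (4 p r - q^2):
  h(y) = y^3 - (4) y^2 - 4*(-11) y + (4*(4)*(-11) - (-2)^2)
       = y^3 + (-4) y^2 + (44) y + (-180).
Simplifying: h(y) = y^3 - 4*y^2 + 44*y - 180.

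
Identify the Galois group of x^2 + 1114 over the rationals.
Gal(K/Q) = Z/2Z (cyclic of order 2)

x^2 + 1114 is irreducible over Q since -1114 is not a rational square. The splitting field Q(sqrt(-1114)) has degree 2 over Q, and its unique nontrivial automorphism is sqrt(-1114) ↦ -sqrt(-1114). Hence Gal(Q(sqrt(-1114))/Q) = Z/2Z.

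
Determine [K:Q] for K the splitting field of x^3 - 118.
[K:Q] = 6

x^3 - 118 has one real root r = 118^(1/3) and two complex roots r*zeta_3, r*zeta_3^2 where zeta_3 = e^(2*pi*i/3). The splitting field is Q(r, zeta_3). [Q(r):Q] = 3 and [Q(zeta_3):Q] = 2 with gcd = 1, so [Q(r, zeta_3):Q] = 3 * 2 = 6.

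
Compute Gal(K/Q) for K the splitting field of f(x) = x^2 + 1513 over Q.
Gal(K/Q) = Z/2Z (cyclic of order 2)

x^2 + 1513 is irreducible over Q since -1513 is not a rational square. The splitting field Q(sqrt(-1513)) has degree 2 over Q, and its unique nontrivial automorphism is sqrt(-1513) ↦ -sqrt(-1513). Hence Gal(Q(sqrt(-1513))/Q) = Z/2Z.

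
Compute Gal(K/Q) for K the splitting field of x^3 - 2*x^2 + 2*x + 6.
Gal(K/Q) = S_3 (symmetric group of order 6)

Compute the discriminant of x^3 + (-2)*x^2 + (2)*x + (6): Δ = -1228. Since Δ is not a rational square, the Galois group is not contained in A_3; it must be the full S_3 (irreducibility of the cubic rules out anything smaller).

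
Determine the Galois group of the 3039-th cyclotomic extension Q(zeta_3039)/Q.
|Gal(Q(zeta_3039)/Q)| = phi(3039) = 2024; group ≅ (Z/3039Z)^* ≅ Z/2Z × Z/1012Z

The n-th cyclotomic polynomial Φ_3039(x) is the minimal polynomial of zeta_3039 over Q and has degree phi(3039) = 2024. So Q(zeta_3039) is a degree-2024 Galois extension with Galois group (Z/3039Z)^*. By CRT, (Z/3039Z)^* ≅ (Z/3Z)^* × (Z/1013Z)^*. Each prime-power unit group is (Z/3Z)^* ≅ Z/2Z; (Z/1013Z)^* ≅ Z/1012Z. Hence Gal(Q(zeta_3039)/Q) ≅ Z/2Z × Z/1012Z.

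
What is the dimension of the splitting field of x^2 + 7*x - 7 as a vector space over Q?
[K:Q] = 2

The discriminant of x^2 + (7)*x + (-7) is b^2 - 4c = 49 - (-28) = 77. Since 77 is not a perfect square in Q, the polynomial is irreducible over Q. Its two roots generate a degree-2 extension, so [K:Q] = 2.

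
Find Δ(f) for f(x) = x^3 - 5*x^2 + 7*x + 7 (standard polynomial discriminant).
Δ = -2380

For x^3 + a x^2 + b x + c the discriminant is Δ = 18 a b c - 4 a^3 c + a^2 b^2 - 4 b^3 - 27 c^2.
Plug a = -5, b = 7, c = 7:
  18*(-5)*(7)*(7) - 4*(-5)^3*(7) + (-5)^2*(7)^2 - 4*(7)^3 - 27*(7)^2
  = -4410 + (3500) + 1225 + (-1372) + (-1323)
  = -2380.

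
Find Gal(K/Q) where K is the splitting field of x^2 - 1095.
Gal(K/Q) = Z/2Z (cyclic of order 2)

x^2 - 1095 is irreducible over Q since 1095 is not a rational square. The splitting field Q(sqrt(1095)) has degree 2 over Q, and its unique nontrivial automorphism is sqrt(1095) ↦ -sqrt(1095). Hence Gal(Q(sqrt(1095))/Q) = Z/2Z.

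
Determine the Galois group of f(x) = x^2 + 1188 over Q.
Gal(K/Q) = Z/2Z (cyclic of order 2)

x^2 + 1188 is irreducible over Q since -1188 is not a rational square. The splitting field Q(sqrt(-1188)) has degree 2 over Q, and its unique nontrivial automorphism is sqrt(-1188) ↦ -sqrt(-1188). Hence Gal(Q(sqrt(-1188))/Q) = Z/2Z.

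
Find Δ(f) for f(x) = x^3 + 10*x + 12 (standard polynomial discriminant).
Δ = -7888

For a depressed cubic x^3 + p x + q the discriminant is Δ = -4 p^3 - 27 q^2 = -4*(10)^3 - 27*(12)^2 = -4000 - 3888 = -7888.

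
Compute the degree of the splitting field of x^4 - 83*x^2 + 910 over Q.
[K:Q] = 4

f factors as (x^2 - 70)(x^2 - 13); the splitting field is K = Q(sqrt(70), sqrt(13)). Since 70, 13, and 910 are all non-squares in Q, the three subfields Q(sqrt(70)), Q(sqrt(13)), Q(sqrt(910)) are distinct degree-2 extensions, so [K:Q] = 4 (Klein four Galois group).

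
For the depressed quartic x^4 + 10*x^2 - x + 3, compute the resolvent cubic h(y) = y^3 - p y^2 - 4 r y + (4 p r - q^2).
h(y) = y^3 - 10*y^2 - 12*y + 119

Identify coefficients: p = 10, q = -1, r = 3.
Plug into h(y) = y^3 - p y^2 - 4 r y + (4 p r - q^2):
  h(y) = y^3 - (10) y^2 - 4*(3) y + (4*(10)*(3) - (-1)^2)
       = y^3 + (-10) y^2 + (-12) y + (119).
Simplifying: h(y) = y^3 - 10*y^2 - 12*y + 119.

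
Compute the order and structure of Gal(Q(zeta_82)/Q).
|Gal(Q(zeta_82)/Q)| = phi(82) = 40; group ≅ (Z/82Z)^* ≅ Z/40Z

The n-th cyclotomic polynomial Φ_82(x) is the minimal polynomial of zeta_82 over Q and has degree phi(82) = 40. So Q(zeta_82) is a degree-40 Galois extension with Galois group (Z/82Z)^*. By CRT, (Z/82Z)^* ≅ (Z/2Z)^* × (Z/41Z)^*. Each prime-power unit group is (Z/2Z)^* ≅ trivial group (order 1); (Z/41Z)^* ≅ Z/40Z. Hence Gal(Q(zeta_82)/Q) ≅ Z/40Z.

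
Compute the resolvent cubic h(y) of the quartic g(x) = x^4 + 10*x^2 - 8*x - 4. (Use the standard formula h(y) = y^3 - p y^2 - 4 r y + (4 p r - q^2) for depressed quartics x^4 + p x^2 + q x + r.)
h(y) = y^3 - 10*y^2 + 16*y - 224

Identify coefficients: p = 10, q = -8, r = -4.
Plug into h(y) = y^3 - p y^2 - 4 r y + (4 p r - q^2):
  h(y) = y^3 - (10) y^2 - 4*(-4) y + (4*(10)*(-4) - (-8)^2)
       = y^3 + (-10) y^2 + (16) y + (-224).
Simplifying: h(y) = y^3 - 10*y^2 + 16*y - 224.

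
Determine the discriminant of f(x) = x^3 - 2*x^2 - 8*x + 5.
Δ = 3229

For x^3 + a x^2 + b x + c the discriminant is Δ = 18 a b c - 4 a^3 c + a^2 b^2 - 4 b^3 - 27 c^2.
Plug a = -2, b = -8, c = 5:
  18*(-2)*(-8)*(5) - 4*(-2)^3*(5) + (-2)^2*(-8)^2 - 4*(-8)^3 - 27*(5)^2
  = 1440 + (160) + 256 + (2048) + (-675)
  = 3229.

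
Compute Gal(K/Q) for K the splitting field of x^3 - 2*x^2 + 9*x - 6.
Gal(K/Q) = S_3 (symmetric group of order 6)

Compute the discriminant of x^3 + (-2)*x^2 + (9)*x + (-6): Δ = -1812. Since Δ is not a rational square, the Galois group is not contained in A_3; it must be the full S_3 (irreducibility of the cubic rules out anything smaller).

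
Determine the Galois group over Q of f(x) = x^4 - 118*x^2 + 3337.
Gal(K/Q) = V_4 (Klein four-group, Z/2Z × Z/2Z)

f factors as (x^2 - 47)(x^2 - 71), so the splitting field is K = Q(sqrt(47), sqrt(71)). The elements 47, 71, 3337 are all non-squares in Q, so sqrt(47) and sqrt(71) generate independent quadratic extensions. Thus [K:Q] = 4 and Gal(K/Q) is generated by the two order-2 automorphisms sqrt(47) ↦ -sqrt(47) and sqrt(71) ↦ -sqrt(71), giving V_4.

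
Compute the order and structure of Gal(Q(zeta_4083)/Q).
|Gal(Q(zeta_4083)/Q)| = phi(4083) = 2720; group ≅ (Z/4083Z)^* ≅ Z/2Z × Z/1360Z

The n-th cyclotomic polynomial Φ_4083(x) is the minimal polynomial of zeta_4083 over Q and has degree phi(4083) = 2720. So Q(zeta_4083) is a degree-2720 Galois extension with Galois group (Z/4083Z)^*. By CRT, (Z/4083Z)^* ≅ (Z/3Z)^* × (Z/1361Z)^*. Each prime-power unit group is (Z/3Z)^* ≅ Z/2Z; (Z/1361Z)^* ≅ Z/1360Z. Hence Gal(Q(zeta_4083)/Q) ≅ Z/2Z × Z/1360Z.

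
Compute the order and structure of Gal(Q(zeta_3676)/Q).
|Gal(Q(zeta_3676)/Q)| = phi(3676) = 1836; group ≅ (Z/3676Z)^* ≅ Z/2Z × Z/918Z

The n-th cyclotomic polynomial Φ_3676(x) is the minimal polynomial of zeta_3676 over Q and has degree phi(3676) = 1836. So Q(zeta_3676) is a degree-1836 Galois extension with Galois group (Z/3676Z)^*. By CRT, (Z/3676Z)^* ≅ (Z/4Z)^* × (Z/919Z)^*. Each prime-power unit group is (Z/4Z)^* ≅ Z/2Z; (Z/919Z)^* ≅ Z/918Z. Hence Gal(Q(zeta_3676)/Q) ≅ Z/2Z × Z/918Z.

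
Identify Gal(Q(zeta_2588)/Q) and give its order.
|Gal(Q(zeta_2588)/Q)| = phi(2588) = 1292; group ≅ (Z/2588Z)^* ≅ Z/2Z × Z/646Z

The n-th cyclotomic polynomial Φ_2588(x) is the minimal polynomial of zeta_2588 over Q and has degree phi(2588) = 1292. So Q(zeta_2588) is a degree-1292 Galois extension with Galois group (Z/2588Z)^*. By CRT, (Z/2588Z)^* ≅ (Z/4Z)^* × (Z/647Z)^*. Each prime-power unit group is (Z/4Z)^* ≅ Z/2Z; (Z/647Z)^* ≅ Z/646Z. Hence Gal(Q(zeta_2588)/Q) ≅ Z/2Z × Z/646Z.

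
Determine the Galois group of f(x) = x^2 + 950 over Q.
Gal(K/Q) = Z/2Z (cyclic of order 2)

x^2 + 950 is irreducible over Q since -950 is not a rational square. The splitting field Q(sqrt(-950)) has degree 2 over Q, and its unique nontrivial automorphism is sqrt(-950) ↦ -sqrt(-950). Hence Gal(Q(sqrt(-950))/Q) = Z/2Z.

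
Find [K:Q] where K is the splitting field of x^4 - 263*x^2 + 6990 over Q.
[K:Q] = 4

f factors as (x^2 - 233)(x^2 - 30); the splitting field is K = Q(sqrt(233), sqrt(30)). Since 233, 30, and 6990 are all non-squares in Q, the three subfields Q(sqrt(233)), Q(sqrt(30)), Q(sqrt(6990)) are distinct degree-2 extensions, so [K:Q] = 4 (Klein four Galois group).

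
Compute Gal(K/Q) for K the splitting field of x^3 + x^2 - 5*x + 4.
Gal(K/Q) = S_3 (symmetric group of order 6)

Compute the discriminant of x^3 + (1)*x^2 + (-5)*x + (4): Δ = -283. Since Δ is not a rational square, the Galois group is not contained in A_3; it must be the full S_3 (irreducibility of the cubic rules out anything smaller).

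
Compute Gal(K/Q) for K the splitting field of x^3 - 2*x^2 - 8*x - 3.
Gal(K/Q) = S_3 (symmetric group of order 6)

Compute the discriminant of x^3 + (-2)*x^2 + (-8)*x + (-3): Δ = 1101. Since Δ is not a rational square, the Galois group is not contained in A_3; it must be the full S_3 (irreducibility of the cubic rules out anything smaller).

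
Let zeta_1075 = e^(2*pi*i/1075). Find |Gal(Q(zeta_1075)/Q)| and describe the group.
|Gal(Q(zeta_1075)/Q)| = phi(1075) = 840; group ≅ (Z/1075Z)^* ≅ Z/20Z × Z/42Z

The n-th cyclotomic polynomial Φ_1075(x) is the minimal polynomial of zeta_1075 over Q and has degree phi(1075) = 840. So Q(zeta_1075) is a degree-840 Galois extension with Galois group (Z/1075Z)^*. By CRT, (Z/1075Z)^* ≅ (Z/25Z)^* × (Z/43Z)^*. Each prime-power unit group is (Z/25Z)^* ≅ Z/20Z; (Z/43Z)^* ≅ Z/42Z. Hence Gal(Q(zeta_1075)/Q) ≅ Z/20Z × Z/42Z.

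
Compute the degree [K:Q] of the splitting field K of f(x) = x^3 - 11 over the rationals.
[K:Q] = 6

x^3 - 11 has one real root r = 11^(1/3) and two complex roots r*zeta_3, r*zeta_3^2 where zeta_3 = e^(2*pi*i/3). The splitting field is Q(r, zeta_3). [Q(r):Q] = 3 and [Q(zeta_3):Q] = 2 with gcd = 1, so [Q(r, zeta_3):Q] = 3 * 2 = 6.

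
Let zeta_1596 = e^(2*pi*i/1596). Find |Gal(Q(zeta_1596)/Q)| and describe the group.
|Gal(Q(zeta_1596)/Q)| = phi(1596) = 432; group ≅ (Z/1596Z)^* ≅ Z/2Z × Z/2Z × Z/6Z × Z/18Z

The n-th cyclotomic polynomial Φ_1596(x) is the minimal polynomial of zeta_1596 over Q and has degree phi(1596) = 432. So Q(zeta_1596) is a degree-432 Galois extension with Galois group (Z/1596Z)^*. By CRT, (Z/1596Z)^* ≅ (Z/4Z)^* × (Z/3Z)^* × (Z/7Z)^* × (Z/19Z)^*. Each prime-power unit group is (Z/4Z)^* ≅ Z/2Z; (Z/3Z)^* ≅ Z/2Z; (Z/7Z)^* ≅ Z/6Z; (Z/19Z)^* ≅ Z/18Z. Hence Gal(Q(zeta_1596)/Q) ≅ Z/2Z × Z/2Z × Z/6Z × Z/18Z.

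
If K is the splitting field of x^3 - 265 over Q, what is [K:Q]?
[K:Q] = 6

x^3 - 265 has one real root r = 265^(1/3) and two complex roots r*zeta_3, r*zeta_3^2 where zeta_3 = e^(2*pi*i/3). The splitting field is Q(r, zeta_3). [Q(r):Q] = 3 and [Q(zeta_3):Q] = 2 with gcd = 1, so [Q(r, zeta_3):Q] = 3 * 2 = 6.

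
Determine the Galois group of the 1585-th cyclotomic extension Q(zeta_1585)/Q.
|Gal(Q(zeta_1585)/Q)| = phi(1585) = 1264; group ≅ (Z/1585Z)^* ≅ Z/4Z × Z/316Z

The n-th cyclotomic polynomial Φ_1585(x) is the minimal polynomial of zeta_1585 over Q and has degree phi(1585) = 1264. So Q(zeta_1585) is a degree-1264 Galois extension with Galois group (Z/1585Z)^*. By CRT, (Z/1585Z)^* ≅ (Z/5Z)^* × (Z/317Z)^*. Each prime-power unit group is (Z/5Z)^* ≅ Z/4Z; (Z/317Z)^* ≅ Z/316Z. Hence Gal(Q(zeta_1585)/Q) ≅ Z/4Z × Z/316Z.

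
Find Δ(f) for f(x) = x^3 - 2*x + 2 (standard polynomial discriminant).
Δ = -76

For x^3 + a x^2 + b x + c the discriminant is Δ = 18 a b c - 4 a^3 c + a^2 b^2 - 4 b^3 - 27 c^2.
Plug a = 0, b = -2, c = 2:
  18*(0)*(-2)*(2) - 4*(0)^3*(2) + (0)^2*(-2)^2 - 4*(-2)^3 - 27*(2)^2
  = 0 + (0) + 0 + (32) + (-108)
  = -76.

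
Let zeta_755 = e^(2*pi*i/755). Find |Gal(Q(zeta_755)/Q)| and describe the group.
|Gal(Q(zeta_755)/Q)| = phi(755) = 600; group ≅ (Z/755Z)^* ≅ Z/4Z × Z/150Z

The n-th cyclotomic polynomial Φ_755(x) is the minimal polynomial of zeta_755 over Q and has degree phi(755) = 600. So Q(zeta_755) is a degree-600 Galois extension with Galois group (Z/755Z)^*. By CRT, (Z/755Z)^* ≅ (Z/5Z)^* × (Z/151Z)^*. Each prime-power unit group is (Z/5Z)^* ≅ Z/4Z; (Z/151Z)^* ≅ Z/150Z. Hence Gal(Q(zeta_755)/Q) ≅ Z/4Z × Z/150Z.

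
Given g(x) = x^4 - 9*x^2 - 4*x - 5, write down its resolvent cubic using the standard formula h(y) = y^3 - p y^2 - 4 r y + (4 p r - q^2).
h(y) = y^3 + 9*y^2 + 20*y + 164

Identify coefficients: p = -9, q = -4, r = -5.
Plug into h(y) = y^3 - p y^2 - 4 r y + (4 p r - q^2):
  h(y) = y^3 - (-9) y^2 - 4*(-5) y + (4*(-9)*(-5) - (-4)^2)
       = y^3 + (9) y^2 + (20) y + (164).
Simplifying: h(y) = y^3 + 9*y^2 + 20*y + 164.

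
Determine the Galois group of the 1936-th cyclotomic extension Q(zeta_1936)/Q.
|Gal(Q(zeta_1936)/Q)| = phi(1936) = 880; group ≅ (Z/1936Z)^* ≅ Z/2Z × Z/4Z × Z/110Z

The n-th cyclotomic polynomial Φ_1936(x) is the minimal polynomial of zeta_1936 over Q and has degree phi(1936) = 880. So Q(zeta_1936) is a degree-880 Galois extension with Galois group (Z/1936Z)^*. By CRT, (Z/1936Z)^* ≅ (Z/16Z)^* × (Z/121Z)^*. Each prime-power unit group is (Z/16Z)^* ≅ Z/2Z × Z/4Z; (Z/121Z)^* ≅ Z/110Z. Hence Gal(Q(zeta_1936)/Q) ≅ Z/2Z × Z/4Z × Z/110Z.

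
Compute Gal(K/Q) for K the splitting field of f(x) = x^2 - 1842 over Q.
Gal(K/Q) = Z/2Z (cyclic of order 2)

x^2 - 1842 is irreducible over Q since 1842 is not a rational square. The splitting field Q(sqrt(1842)) has degree 2 over Q, and its unique nontrivial automorphism is sqrt(1842) ↦ -sqrt(1842). Hence Gal(Q(sqrt(1842))/Q) = Z/2Z.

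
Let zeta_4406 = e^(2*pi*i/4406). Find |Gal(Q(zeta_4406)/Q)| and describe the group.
|Gal(Q(zeta_4406)/Q)| = phi(4406) = 2202; group ≅ (Z/4406Z)^* ≅ Z/2202Z

The n-th cyclotomic polynomial Φ_4406(x) is the minimal polynomial of zeta_4406 over Q and has degree phi(4406) = 2202. So Q(zeta_4406) is a degree-2202 Galois extension with Galois group (Z/4406Z)^*. By CRT, (Z/4406Z)^* ≅ (Z/2Z)^* × (Z/2203Z)^*. Each prime-power unit group is (Z/2Z)^* ≅ trivial group (order 1); (Z/2203Z)^* ≅ Z/2202Z. Hence Gal(Q(zeta_4406)/Q) ≅ Z/2202Z.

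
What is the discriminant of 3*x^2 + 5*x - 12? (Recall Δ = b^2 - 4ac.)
Δ = 169

For a quadratic a x^2 + b x + c the discriminant is Δ = b^2 - 4ac = (5)^2 - 4*(3)*(-12) = 25 - (-144) = 169.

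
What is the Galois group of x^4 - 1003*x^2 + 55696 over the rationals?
Gal(K/Q) = Z/2Z (cyclic of order 2)

f factors as (x^2 - 944)(x^2 - 59), so the splitting field is K = Q(sqrt(944), sqrt(59)). The squarefree part of 944 is 59 and the squarefree part of 59 is also 59, so sqrt(944) and sqrt(59) are both rational multiples of sqrt(59). Hence Q(sqrt(944)) = Q(sqrt(59)) = Q(sqrt(59)), and the splitting field collapses to a single degree-2 extension with Galois group Z/2Z.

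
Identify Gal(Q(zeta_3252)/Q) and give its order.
|Gal(Q(zeta_3252)/Q)| = phi(3252) = 1080; group ≅ (Z/3252Z)^* ≅ Z/2Z × Z/2Z × Z/270Z

The n-th cyclotomic polynomial Φ_3252(x) is the minimal polynomial of zeta_3252 over Q and has degree phi(3252) = 1080. So Q(zeta_3252) is a degree-1080 Galois extension with Galois group (Z/3252Z)^*. By CRT, (Z/3252Z)^* ≅ (Z/4Z)^* × (Z/3Z)^* × (Z/271Z)^*. Each prime-power unit group is (Z/4Z)^* ≅ Z/2Z; (Z/3Z)^* ≅ Z/2Z; (Z/271Z)^* ≅ Z/270Z. Hence Gal(Q(zeta_3252)/Q) ≅ Z/2Z × Z/2Z × Z/270Z.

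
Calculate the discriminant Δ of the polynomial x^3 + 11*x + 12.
Δ = -9212

For a depressed cubic x^3 + p x + q the discriminant is Δ = -4 p^3 - 27 q^2 = -4*(11)^3 - 27*(12)^2 = -5324 - 3888 = -9212.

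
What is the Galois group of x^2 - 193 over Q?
Gal(K/Q) = Z/2Z (cyclic of order 2)

x^2 - 193 is irreducible over Q since 193 is not a rational square. The splitting field Q(sqrt(193)) has degree 2 over Q, and its unique nontrivial automorphism is sqrt(193) ↦ -sqrt(193). Hence Gal(Q(sqrt(193))/Q) = Z/2Z.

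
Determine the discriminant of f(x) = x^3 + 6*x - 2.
Δ = -972

For a depressed cubic x^3 + p x + q the discriminant is Δ = -4 p^3 - 27 q^2 = -4*(6)^3 - 27*(-2)^2 = -864 - 108 = -972.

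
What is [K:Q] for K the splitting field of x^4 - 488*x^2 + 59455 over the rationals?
[K:Q] = 4

f factors as (x^2 - 235)(x^2 - 253); the splitting field is K = Q(sqrt(235), sqrt(253)). Since 235, 253, and 59455 are all non-squares in Q, the three subfields Q(sqrt(235)), Q(sqrt(253)), Q(sqrt(59455)) are distinct degree-2 extensions, so [K:Q] = 4 (Klein four Galois group).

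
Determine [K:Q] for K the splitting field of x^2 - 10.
[K:Q] = 2

The polynomial x^2 - 10 is irreducible over Q since 10 is not a perfect square. Its splitting field is Q(sqrt(10)), which has degree 2 over Q.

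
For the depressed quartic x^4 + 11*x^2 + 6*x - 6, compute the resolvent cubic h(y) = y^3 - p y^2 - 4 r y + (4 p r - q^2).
h(y) = y^3 - 11*y^2 + 24*y - 300

Identify coefficients: p = 11, q = 6, r = -6.
Plug into h(y) = y^3 - p y^2 - 4 r y + (4 p r - q^2):
  h(y) = y^3 - (11) y^2 - 4*(-6) y + (4*(11)*(-6) - (6)^2)
       = y^3 + (-11) y^2 + (24) y + (-300).
Simplifying: h(y) = y^3 - 11*y^2 + 24*y - 300.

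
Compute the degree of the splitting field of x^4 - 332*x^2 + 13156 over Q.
[K:Q] = 4

f factors as (x^2 - 286)(x^2 - 46); the splitting field is K = Q(sqrt(286), sqrt(46)). Since 286, 46, and 13156 are all non-squares in Q, the three subfields Q(sqrt(286)), Q(sqrt(46)), Q(sqrt(13156)) are distinct degree-2 extensions, so [K:Q] = 4 (Klein four Galois group).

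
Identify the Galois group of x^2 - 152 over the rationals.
Gal(K/Q) = Z/2Z (cyclic of order 2)

x^2 - 152 is irreducible over Q since 152 is not a rational square. The splitting field Q(sqrt(152)) has degree 2 over Q, and its unique nontrivial automorphism is sqrt(152) ↦ -sqrt(152). Hence Gal(Q(sqrt(152))/Q) = Z/2Z.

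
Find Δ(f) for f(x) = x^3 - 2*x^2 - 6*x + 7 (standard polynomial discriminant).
Δ = 1421

For x^3 + a x^2 + b x + c the discriminant is Δ = 18 a b c - 4 a^3 c + a^2 b^2 - 4 b^3 - 27 c^2.
Plug a = -2, b = -6, c = 7:
  18*(-2)*(-6)*(7) - 4*(-2)^3*(7) + (-2)^2*(-6)^2 - 4*(-6)^3 - 27*(7)^2
  = 1512 + (224) + 144 + (864) + (-1323)
  = 1421.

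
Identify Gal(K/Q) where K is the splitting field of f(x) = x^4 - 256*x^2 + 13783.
Gal(K/Q) = V_4 (Klein four-group, Z/2Z × Z/2Z)

f factors as (x^2 - 179)(x^2 - 77), so the splitting field is K = Q(sqrt(179), sqrt(77)). The elements 179, 77, 13783 are all non-squares in Q, so sqrt(179) and sqrt(77) generate independent quadratic extensions. Thus [K:Q] = 4 and Gal(K/Q) is generated by the two order-2 automorphisms sqrt(179) ↦ -sqrt(179) and sqrt(77) ↦ -sqrt(77), giving V_4.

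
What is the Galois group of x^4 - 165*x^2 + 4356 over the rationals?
Gal(K/Q) = Z/2Z (cyclic of order 2)

f factors as (x^2 - 33)(x^2 - 132), so the splitting field is K = Q(sqrt(33), sqrt(132)). The squarefree part of 33 is 33 and the squarefree part of 132 is also 33, so sqrt(33) and sqrt(132) are both rational multiples of sqrt(33). Hence Q(sqrt(33)) = Q(sqrt(132)) = Q(sqrt(33)), and the splitting field collapses to a single degree-2 extension with Galois group Z/2Z.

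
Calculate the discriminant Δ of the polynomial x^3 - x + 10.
Δ = -2696

For a depressed cubic x^3 + p x + q the discriminant is Δ = -4 p^3 - 27 q^2 = -4*(-1)^3 - 27*(10)^2 = 4 - 2700 = -2696.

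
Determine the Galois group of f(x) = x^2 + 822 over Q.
Gal(K/Q) = Z/2Z (cyclic of order 2)

x^2 + 822 is irreducible over Q since -822 is not a rational square. The splitting field Q(sqrt(-822)) has degree 2 over Q, and its unique nontrivial automorphism is sqrt(-822) ↦ -sqrt(-822). Hence Gal(Q(sqrt(-822))/Q) = Z/2Z.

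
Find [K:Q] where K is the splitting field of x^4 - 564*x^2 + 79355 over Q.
[K:Q] = 4

f factors as (x^2 - 269)(x^2 - 295); the splitting field is K = Q(sqrt(269), sqrt(295)). Since 269, 295, and 79355 are all non-squares in Q, the three subfields Q(sqrt(269)), Q(sqrt(295)), Q(sqrt(79355)) are distinct degree-2 extensions, so [K:Q] = 4 (Klein four Galois group).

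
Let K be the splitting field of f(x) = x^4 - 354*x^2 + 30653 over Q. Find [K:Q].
[K:Q] = 4

f factors as (x^2 - 151)(x^2 - 203); the splitting field is K = Q(sqrt(151), sqrt(203)). Since 151, 203, and 30653 are all non-squares in Q, the three subfields Q(sqrt(151)), Q(sqrt(203)), Q(sqrt(30653)) are distinct degree-2 extensions, so [K:Q] = 4 (Klein four Galois group).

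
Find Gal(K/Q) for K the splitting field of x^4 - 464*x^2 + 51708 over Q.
Gal(K/Q) = V_4 (Klein four-group, Z/2Z × Z/2Z)

f factors as (x^2 - 186)(x^2 - 278), so the splitting field is K = Q(sqrt(186), sqrt(278)). The elements 186, 278, 51708 are all non-squares in Q, so sqrt(186) and sqrt(278) generate independent quadratic extensions. Thus [K:Q] = 4 and Gal(K/Q) is generated by the two order-2 automorphisms sqrt(186) ↦ -sqrt(186) and sqrt(278) ↦ -sqrt(278), giving V_4.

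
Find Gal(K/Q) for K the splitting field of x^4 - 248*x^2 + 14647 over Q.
Gal(K/Q) = V_4 (Klein four-group, Z/2Z × Z/2Z)

f factors as (x^2 - 97)(x^2 - 151), so the splitting field is K = Q(sqrt(97), sqrt(151)). The elements 97, 151, 14647 are all non-squares in Q, so sqrt(97) and sqrt(151) generate independent quadratic extensions. Thus [K:Q] = 4 and Gal(K/Q) is generated by the two order-2 automorphisms sqrt(97) ↦ -sqrt(97) and sqrt(151) ↦ -sqrt(151), giving V_4.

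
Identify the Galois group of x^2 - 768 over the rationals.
Gal(K/Q) = Z/2Z (cyclic of order 2)

x^2 - 768 is irreducible over Q since 768 is not a rational square. The splitting field Q(sqrt(768)) has degree 2 over Q, and its unique nontrivial automorphism is sqrt(768) ↦ -sqrt(768). Hence Gal(Q(sqrt(768))/Q) = Z/2Z.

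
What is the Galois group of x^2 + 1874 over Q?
Gal(K/Q) = Z/2Z (cyclic of order 2)

x^2 + 1874 is irreducible over Q since -1874 is not a rational square. The splitting field Q(sqrt(-1874)) has degree 2 over Q, and its unique nontrivial automorphism is sqrt(-1874) ↦ -sqrt(-1874). Hence Gal(Q(sqrt(-1874))/Q) = Z/2Z.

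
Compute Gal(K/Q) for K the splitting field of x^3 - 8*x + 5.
Gal(K/Q) = S_3 (symmetric group of order 6)

Compute the discriminant of x^3 + (0)*x^2 + (-8)*x + (5): Δ = 1373. Since Δ is not a rational square, the Galois group is not contained in A_3; it must be the full S_3 (irreducibility of the cubic rules out anything smaller).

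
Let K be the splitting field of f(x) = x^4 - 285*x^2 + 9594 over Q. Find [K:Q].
[K:Q] = 4

f factors as (x^2 - 39)(x^2 - 246); the splitting field is K = Q(sqrt(39), sqrt(246)). Since 39, 246, and 9594 are all non-squares in Q, the three subfields Q(sqrt(39)), Q(sqrt(246)), Q(sqrt(9594)) are distinct degree-2 extensions, so [K:Q] = 4 (Klein four Galois group).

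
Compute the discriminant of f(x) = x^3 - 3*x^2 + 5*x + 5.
Δ = -1760

For x^3 + a x^2 + b x + c the discriminant is Δ = 18 a b c - 4 a^3 c + a^2 b^2 - 4 b^3 - 27 c^2.
Plug a = -3, b = 5, c = 5:
  18*(-3)*(5)*(5) - 4*(-3)^3*(5) + (-3)^2*(5)^2 - 4*(5)^3 - 27*(5)^2
  = -1350 + (540) + 225 + (-500) + (-675)
  = -1760.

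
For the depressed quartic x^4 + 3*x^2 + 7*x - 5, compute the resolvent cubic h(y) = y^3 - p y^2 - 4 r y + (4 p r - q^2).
h(y) = y^3 - 3*y^2 + 20*y - 109

Identify coefficients: p = 3, q = 7, r = -5.
Plug into h(y) = y^3 - p y^2 - 4 r y + (4 p r - q^2):
  h(y) = y^3 - (3) y^2 - 4*(-5) y + (4*(3)*(-5) - (7)^2)
       = y^3 + (-3) y^2 + (20) y + (-109).
Simplifying: h(y) = y^3 - 3*y^2 + 20*y - 109.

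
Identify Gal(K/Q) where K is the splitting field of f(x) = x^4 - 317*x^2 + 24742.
Gal(K/Q) = V_4 (Klein four-group, Z/2Z × Z/2Z)

f factors as (x^2 - 139)(x^2 - 178), so the splitting field is K = Q(sqrt(139), sqrt(178)). The elements 139, 178, 24742 are all non-squares in Q, so sqrt(139) and sqrt(178) generate independent quadratic extensions. Thus [K:Q] = 4 and Gal(K/Q) is generated by the two order-2 automorphisms sqrt(139) ↦ -sqrt(139) and sqrt(178) ↦ -sqrt(178), giving V_4.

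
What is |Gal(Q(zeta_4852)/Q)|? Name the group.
|Gal(Q(zeta_4852)/Q)| = phi(4852) = 2424; group ≅ (Z/4852Z)^* ≅ Z/2Z × Z/1212Z

The n-th cyclotomic polynomial Φ_4852(x) is the minimal polynomial of zeta_4852 over Q and has degree phi(4852) = 2424. So Q(zeta_4852) is a degree-2424 Galois extension with Galois group (Z/4852Z)^*. By CRT, (Z/4852Z)^* ≅ (Z/4Z)^* × (Z/1213Z)^*. Each prime-power unit group is (Z/4Z)^* ≅ Z/2Z; (Z/1213Z)^* ≅ Z/1212Z. Hence Gal(Q(zeta_4852)/Q) ≅ Z/2Z × Z/1212Z.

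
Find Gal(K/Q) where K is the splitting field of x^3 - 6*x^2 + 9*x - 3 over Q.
Gal(K/Q) = A_3 (cyclic of order 3)

Compute the discriminant of x^3 + (-6)*x^2 + (9)*x + (-3): Δ = 81. Since Δ is a perfect square (Δ = 9^2), the Galois group is contained in A_3. Irreducibility forces the group to be transitive on three roots, so Gal = A_3.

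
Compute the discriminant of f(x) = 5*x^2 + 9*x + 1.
Δ = 61

For a quadratic a x^2 + b x + c the discriminant is Δ = b^2 - 4ac = (9)^2 - 4*(5)*(1) = 81 - (20) = 61.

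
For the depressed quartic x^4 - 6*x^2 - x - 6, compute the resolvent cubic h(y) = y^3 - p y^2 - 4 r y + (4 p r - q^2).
h(y) = y^3 + 6*y^2 + 24*y + 143

Identify coefficients: p = -6, q = -1, r = -6.
Plug into h(y) = y^3 - p y^2 - 4 r y + (4 p r - q^2):
  h(y) = y^3 - (-6) y^2 - 4*(-6) y + (4*(-6)*(-6) - (-1)^2)
       = y^3 + (6) y^2 + (24) y + (143).
Simplifying: h(y) = y^3 + 6*y^2 + 24*y + 143.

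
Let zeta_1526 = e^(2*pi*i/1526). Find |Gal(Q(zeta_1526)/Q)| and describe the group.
|Gal(Q(zeta_1526)/Q)| = phi(1526) = 648; group ≅ (Z/1526Z)^* ≅ Z/6Z × Z/108Z

The n-th cyclotomic polynomial Φ_1526(x) is the minimal polynomial of zeta_1526 over Q and has degree phi(1526) = 648. So Q(zeta_1526) is a degree-648 Galois extension with Galois group (Z/1526Z)^*. By CRT, (Z/1526Z)^* ≅ (Z/2Z)^* × (Z/7Z)^* × (Z/109Z)^*. Each prime-power unit group is (Z/2Z)^* ≅ trivial group (order 1); (Z/7Z)^* ≅ Z/6Z; (Z/109Z)^* ≅ Z/108Z. Hence Gal(Q(zeta_1526)/Q) ≅ Z/6Z × Z/108Z.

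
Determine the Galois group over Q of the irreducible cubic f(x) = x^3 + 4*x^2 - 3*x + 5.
Gal(K/Q) = S_3 (symmetric group of order 6)

Compute the discriminant of x^3 + (4)*x^2 + (-3)*x + (5): Δ = -2783. Since Δ is not a rational square, the Galois group is not contained in A_3; it must be the full S_3 (irreducibility of the cubic rules out anything smaller).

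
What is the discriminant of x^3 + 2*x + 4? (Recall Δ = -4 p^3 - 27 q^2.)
Δ = -464

For a depressed cubic x^3 + p x + q the discriminant is Δ = -4 p^3 - 27 q^2 = -4*(2)^3 - 27*(4)^2 = -32 - 432 = -464.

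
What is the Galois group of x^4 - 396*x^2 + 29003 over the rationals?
Gal(K/Q) = V_4 (Klein four-group, Z/2Z × Z/2Z)

f factors as (x^2 - 299)(x^2 - 97), so the splitting field is K = Q(sqrt(299), sqrt(97)). The elements 299, 97, 29003 are all non-squares in Q, so sqrt(299) and sqrt(97) generate independent quadratic extensions. Thus [K:Q] = 4 and Gal(K/Q) is generated by the two order-2 automorphisms sqrt(299) ↦ -sqrt(299) and sqrt(97) ↦ -sqrt(97), giving V_4.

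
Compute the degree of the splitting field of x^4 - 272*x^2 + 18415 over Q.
[K:Q] = 4

f factors as (x^2 - 127)(x^2 - 145); the splitting field is K = Q(sqrt(127), sqrt(145)). Since 127, 145, and 18415 are all non-squares in Q, the three subfields Q(sqrt(127)), Q(sqrt(145)), Q(sqrt(18415)) are distinct degree-2 extensions, so [K:Q] = 4 (Klein four Galois group).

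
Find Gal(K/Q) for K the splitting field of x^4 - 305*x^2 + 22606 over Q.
Gal(K/Q) = V_4 (Klein four-group, Z/2Z × Z/2Z)

f factors as (x^2 - 178)(x^2 - 127), so the splitting field is K = Q(sqrt(178), sqrt(127)). The elements 178, 127, 22606 are all non-squares in Q, so sqrt(178) and sqrt(127) generate independent quadratic extensions. Thus [K:Q] = 4 and Gal(K/Q) is generated by the two order-2 automorphisms sqrt(178) ↦ -sqrt(178) and sqrt(127) ↦ -sqrt(127), giving V_4.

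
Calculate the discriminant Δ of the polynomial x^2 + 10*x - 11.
Δ = 144

For a quadratic a x^2 + b x + c the discriminant is Δ = b^2 - 4ac = (10)^2 - 4*(1)*(-11) = 100 - (-44) = 144.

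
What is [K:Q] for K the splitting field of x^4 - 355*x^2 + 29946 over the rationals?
[K:Q] = 4

f factors as (x^2 - 138)(x^2 - 217); the splitting field is K = Q(sqrt(138), sqrt(217)). Since 138, 217, and 29946 are all non-squares in Q, the three subfields Q(sqrt(138)), Q(sqrt(217)), Q(sqrt(29946)) are distinct degree-2 extensions, so [K:Q] = 4 (Klein four Galois group).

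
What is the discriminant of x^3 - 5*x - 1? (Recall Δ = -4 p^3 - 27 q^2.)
Δ = 473

For a depressed cubic x^3 + p x + q the discriminant is Δ = -4 p^3 - 27 q^2 = -4*(-5)^3 - 27*(-1)^2 = 500 - 27 = 473.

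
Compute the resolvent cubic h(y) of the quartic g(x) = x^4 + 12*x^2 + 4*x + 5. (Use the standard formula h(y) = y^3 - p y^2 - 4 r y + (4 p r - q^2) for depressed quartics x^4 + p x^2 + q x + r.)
h(y) = y^3 - 12*y^2 - 20*y + 224

Identify coefficients: p = 12, q = 4, r = 5.
Plug into h(y) = y^3 - p y^2 - 4 r y + (4 p r - q^2):
  h(y) = y^3 - (12) y^2 - 4*(5) y + (4*(12)*(5) - (4)^2)
       = y^3 + (-12) y^2 + (-20) y + (224).
Simplifying: h(y) = y^3 - 12*y^2 - 20*y + 224.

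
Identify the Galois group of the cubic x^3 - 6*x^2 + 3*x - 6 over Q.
Gal(K/Q) = S_3 (symmetric group of order 6)

Compute the discriminant of x^3 + (-6)*x^2 + (3)*x + (-6): Δ = -3996. Since Δ is not a rational square, the Galois group is not contained in A_3; it must be the full S_3 (irreducibility of the cubic rules out anything smaller).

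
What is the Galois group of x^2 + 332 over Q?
Gal(K/Q) = Z/2Z (cyclic of order 2)

x^2 + 332 is irreducible over Q since -332 is not a rational square. The splitting field Q(sqrt(-332)) has degree 2 over Q, and its unique nontrivial automorphism is sqrt(-332) ↦ -sqrt(-332). Hence Gal(Q(sqrt(-332))/Q) = Z/2Z.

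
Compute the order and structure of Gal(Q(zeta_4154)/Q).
|Gal(Q(zeta_4154)/Q)| = phi(4154) = 1980; group ≅ (Z/4154Z)^* ≅ Z/30Z × Z/66Z

The n-th cyclotomic polynomial Φ_4154(x) is the minimal polynomial of zeta_4154 over Q and has degree phi(4154) = 1980. So Q(zeta_4154) is a degree-1980 Galois extension with Galois group (Z/4154Z)^*. By CRT, (Z/4154Z)^* ≅ (Z/2Z)^* × (Z/31Z)^* × (Z/67Z)^*. Each prime-power unit group is (Z/2Z)^* ≅ trivial group (order 1); (Z/31Z)^* ≅ Z/30Z; (Z/67Z)^* ≅ Z/66Z. Hence Gal(Q(zeta_4154)/Q) ≅ Z/30Z × Z/66Z.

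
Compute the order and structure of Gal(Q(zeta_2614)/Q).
|Gal(Q(zeta_2614)/Q)| = phi(2614) = 1306; group ≅ (Z/2614Z)^* ≅ Z/1306Z

The n-th cyclotomic polynomial Φ_2614(x) is the minimal polynomial of zeta_2614 over Q and has degree phi(2614) = 1306. So Q(zeta_2614) is a degree-1306 Galois extension with Galois group (Z/2614Z)^*. By CRT, (Z/2614Z)^* ≅ (Z/2Z)^* × (Z/1307Z)^*. Each prime-power unit group is (Z/2Z)^* ≅ trivial group (order 1); (Z/1307Z)^* ≅ Z/1306Z. Hence Gal(Q(zeta_2614)/Q) ≅ Z/1306Z.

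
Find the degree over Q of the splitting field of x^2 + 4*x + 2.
[K:Q] = 2

The discriminant of x^2 + (4)*x + (2) is b^2 - 4c = 16 - (8) = 8. Since 8 is not a perfect square in Q, the polynomial is irreducible over Q. Its two roots generate a degree-2 extension, so [K:Q] = 2.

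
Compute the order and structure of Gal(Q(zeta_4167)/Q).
|Gal(Q(zeta_4167)/Q)| = phi(4167) = 2772; group ≅ (Z/4167Z)^* ≅ Z/6Z × Z/462Z

The n-th cyclotomic polynomial Φ_4167(x) is the minimal polynomial of zeta_4167 over Q and has degree phi(4167) = 2772. So Q(zeta_4167) is a degree-2772 Galois extension with Galois group (Z/4167Z)^*. By CRT, (Z/4167Z)^* ≅ (Z/9Z)^* × (Z/463Z)^*. Each prime-power unit group is (Z/9Z)^* ≅ Z/6Z; (Z/463Z)^* ≅ Z/462Z. Hence Gal(Q(zeta_4167)/Q) ≅ Z/6Z × Z/462Z.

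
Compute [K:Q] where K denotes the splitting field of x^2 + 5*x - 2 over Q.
[K:Q] = 2

The discriminant of x^2 + (5)*x + (-2) is b^2 - 4c = 25 - (-8) = 33. Since 33 is not a perfect square in Q, the polynomial is irreducible over Q. Its two roots generate a degree-2 extension, so [K:Q] = 2.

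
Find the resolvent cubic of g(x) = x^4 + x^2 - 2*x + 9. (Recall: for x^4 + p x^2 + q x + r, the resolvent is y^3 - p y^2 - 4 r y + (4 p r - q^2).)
h(y) = y^3 - y^2 - 36*y + 32

Identify coefficients: p = 1, q = -2, r = 9.
Plug into h(y) = y^3 - p y^2 - 4 r y + (4 p r - q^2):
  h(y) = y^3 - (1) y^2 - 4*(9) y + (4*(1)*(9) - (-2)^2)
       = y^3 + (-1) y^2 + (-36) y + (32).
Simplifying: h(y) = y^3 - y^2 - 36*y + 32.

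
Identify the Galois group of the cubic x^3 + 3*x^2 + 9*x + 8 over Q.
Gal(K/Q) = S_3 (symmetric group of order 6)

Compute the discriminant of x^3 + (3)*x^2 + (9)*x + (8): Δ = -891. Since Δ is not a rational square, the Galois group is not contained in A_3; it must be the full S_3 (irreducibility of the cubic rules out anything smaller).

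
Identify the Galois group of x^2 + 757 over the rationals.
Gal(K/Q) = Z/2Z (cyclic of order 2)

x^2 + 757 is irreducible over Q since -757 is not a rational square. The splitting field Q(sqrt(-757)) has degree 2 over Q, and its unique nontrivial automorphism is sqrt(-757) ↦ -sqrt(-757). Hence Gal(Q(sqrt(-757))/Q) = Z/2Z.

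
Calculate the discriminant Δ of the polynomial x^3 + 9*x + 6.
Δ = -3888

For a depressed cubic x^3 + p x + q the discriminant is Δ = -4 p^3 - 27 q^2 = -4*(9)^3 - 27*(6)^2 = -2916 - 972 = -3888.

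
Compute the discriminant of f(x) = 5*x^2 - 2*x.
Δ = 4

For a quadratic a x^2 + b x + c the discriminant is Δ = b^2 - 4ac = (-2)^2 - 4*(5)*(0) = 4 - (0) = 4.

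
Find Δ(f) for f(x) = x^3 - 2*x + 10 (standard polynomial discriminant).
Δ = -2668

For a depressed cubic x^3 + p x + q the discriminant is Δ = -4 p^3 - 27 q^2 = -4*(-2)^3 - 27*(10)^2 = 32 - 2700 = -2668.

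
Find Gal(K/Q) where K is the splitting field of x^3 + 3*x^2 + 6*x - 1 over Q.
Gal(K/Q) = S_3 (symmetric group of order 6)

Compute the discriminant of x^3 + (3)*x^2 + (6)*x + (-1): Δ = -783. Since Δ is not a rational square, the Galois group is not contained in A_3; it must be the full S_3 (irreducibility of the cubic rules out anything smaller).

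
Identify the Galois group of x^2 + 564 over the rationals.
Gal(K/Q) = Z/2Z (cyclic of order 2)

x^2 + 564 is irreducible over Q since -564 is not a rational square. The splitting field Q(sqrt(-564)) has degree 2 over Q, and its unique nontrivial automorphism is sqrt(-564) ↦ -sqrt(-564). Hence Gal(Q(sqrt(-564))/Q) = Z/2Z.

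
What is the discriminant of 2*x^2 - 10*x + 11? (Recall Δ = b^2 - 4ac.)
Δ = 12

For a quadratic a x^2 + b x + c the discriminant is Δ = b^2 - 4ac = (-10)^2 - 4*(2)*(11) = 100 - (88) = 12.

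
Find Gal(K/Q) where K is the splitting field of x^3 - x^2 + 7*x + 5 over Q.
Gal(K/Q) = S_3 (symmetric group of order 6)

Compute the discriminant of x^3 + (-1)*x^2 + (7)*x + (5): Δ = -2608. Since Δ is not a rational square, the Galois group is not contained in A_3; it must be the full S_3 (irreducibility of the cubic rules out anything smaller).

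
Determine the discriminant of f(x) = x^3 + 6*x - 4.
Δ = -1296

For a depressed cubic x^3 + p x + q the discriminant is Δ = -4 p^3 - 27 q^2 = -4*(6)^3 - 27*(-4)^2 = -864 - 432 = -1296.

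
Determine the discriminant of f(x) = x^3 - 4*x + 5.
Δ = -419

For a depressed cubic x^3 + p x + q the discriminant is Δ = -4 p^3 - 27 q^2 = -4*(-4)^3 - 27*(5)^2 = 256 - 675 = -419.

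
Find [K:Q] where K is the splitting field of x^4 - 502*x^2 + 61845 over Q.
[K:Q] = 4

f factors as (x^2 - 217)(x^2 - 285); the splitting field is K = Q(sqrt(217), sqrt(285)). Since 217, 285, and 61845 are all non-squares in Q, the three subfields Q(sqrt(217)), Q(sqrt(285)), Q(sqrt(61845)) are distinct degree-2 extensions, so [K:Q] = 4 (Klein four Galois group).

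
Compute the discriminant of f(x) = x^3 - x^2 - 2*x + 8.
Δ = -1372

For x^3 + a x^2 + b x + c the discriminant is Δ = 18 a b c - 4 a^3 c + a^2 b^2 - 4 b^3 - 27 c^2.
Plug a = -1, b = -2, c = 8:
  18*(-1)*(-2)*(8) - 4*(-1)^3*(8) + (-1)^2*(-2)^2 - 4*(-2)^3 - 27*(8)^2
  = 288 + (32) + 4 + (32) + (-1728)
  = -1372.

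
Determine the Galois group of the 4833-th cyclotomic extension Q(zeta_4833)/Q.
|Gal(Q(zeta_4833)/Q)| = phi(4833) = 3204; group ≅ (Z/4833Z)^* ≅ Z/18Z × Z/178Z

The n-th cyclotomic polynomial Φ_4833(x) is the minimal polynomial of zeta_4833 over Q and has degree phi(4833) = 3204. So Q(zeta_4833) is a degree-3204 Galois extension with Galois group (Z/4833Z)^*. By CRT, (Z/4833Z)^* ≅ (Z/27Z)^* × (Z/179Z)^*. Each prime-power unit group is (Z/27Z)^* ≅ Z/18Z; (Z/179Z)^* ≅ Z/178Z. Hence Gal(Q(zeta_4833)/Q) ≅ Z/18Z × Z/178Z.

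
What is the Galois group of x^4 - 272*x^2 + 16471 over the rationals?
Gal(K/Q) = V_4 (Klein four-group, Z/2Z × Z/2Z)

f factors as (x^2 - 91)(x^2 - 181), so the splitting field is K = Q(sqrt(91), sqrt(181)). The elements 91, 181, 16471 are all non-squares in Q, so sqrt(91) and sqrt(181) generate independent quadratic extensions. Thus [K:Q] = 4 and Gal(K/Q) is generated by the two order-2 automorphisms sqrt(91) ↦ -sqrt(91) and sqrt(181) ↦ -sqrt(181), giving V_4.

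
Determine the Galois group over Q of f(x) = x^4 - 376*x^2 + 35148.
Gal(K/Q) = V_4 (Klein four-group, Z/2Z × Z/2Z)

f factors as (x^2 - 202)(x^2 - 174), so the splitting field is K = Q(sqrt(202), sqrt(174)). The elements 202, 174, 35148 are all non-squares in Q, so sqrt(202) and sqrt(174) generate independent quadratic extensions. Thus [K:Q] = 4 and Gal(K/Q) is generated by the two order-2 automorphisms sqrt(202) ↦ -sqrt(202) and sqrt(174) ↦ -sqrt(174), giving V_4.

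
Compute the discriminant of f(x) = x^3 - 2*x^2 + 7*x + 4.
Δ = -2488

For x^3 + a x^2 + b x + c the discriminant is Δ = 18 a b c - 4 a^3 c + a^2 b^2 - 4 b^3 - 27 c^2.
Plug a = -2, b = 7, c = 4:
  18*(-2)*(7)*(4) - 4*(-2)^3*(4) + (-2)^2*(7)^2 - 4*(7)^3 - 27*(4)^2
  = -1008 + (128) + 196 + (-1372) + (-432)
  = -2488.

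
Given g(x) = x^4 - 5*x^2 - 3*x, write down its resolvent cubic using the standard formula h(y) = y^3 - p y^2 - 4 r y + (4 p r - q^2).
h(y) = y^3 + 5*y^2 - 9

Identify coefficients: p = -5, q = -3, r = 0.
Plug into h(y) = y^3 - p y^2 - 4 r y + (4 p r - q^2):
  h(y) = y^3 - (-5) y^2 - 4*(0) y + (4*(-5)*(0) - (-3)^2)
       = y^3 + (5) y^2 + (0) y + (-9).
Simplifying: h(y) = y^3 + 5*y^2 - 9.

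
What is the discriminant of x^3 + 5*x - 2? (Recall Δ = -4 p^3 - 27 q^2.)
Δ = -608

For a depressed cubic x^3 + p x + q the discriminant is Δ = -4 p^3 - 27 q^2 = -4*(5)^3 - 27*(-2)^2 = -500 - 108 = -608.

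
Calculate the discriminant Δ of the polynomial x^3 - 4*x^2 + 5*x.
Δ = -100

For x^3 + a x^2 + b x + c the discriminant is Δ = 18 a b c - 4 a^3 c + a^2 b^2 - 4 b^3 - 27 c^2.
Plug a = -4, b = 5, c = 0:
  18*(-4)*(5)*(0) - 4*(-4)^3*(0) + (-4)^2*(5)^2 - 4*(5)^3 - 27*(0)^2
  = 0 + (0) + 400 + (-500) + (0)
  = -100.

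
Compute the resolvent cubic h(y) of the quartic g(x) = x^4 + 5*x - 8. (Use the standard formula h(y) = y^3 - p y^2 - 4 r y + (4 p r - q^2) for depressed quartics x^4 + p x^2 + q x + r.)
h(y) = y^3 + 32*y - 25

Identify coefficients: p = 0, q = 5, r = -8.
Plug into h(y) = y^3 - p y^2 - 4 r y + (4 p r - q^2):
  h(y) = y^3 - (0) y^2 - 4*(-8) y + (4*(0)*(-8) - (5)^2)
       = y^3 + (0) y^2 + (32) y + (-25).
Simplifying: h(y) = y^3 + 32*y - 25.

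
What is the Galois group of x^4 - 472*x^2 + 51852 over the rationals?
Gal(K/Q) = V_4 (Klein four-group, Z/2Z × Z/2Z)

f factors as (x^2 - 174)(x^2 - 298), so the splitting field is K = Q(sqrt(174), sqrt(298)). The elements 174, 298, 51852 are all non-squares in Q, so sqrt(174) and sqrt(298) generate independent quadratic extensions. Thus [K:Q] = 4 and Gal(K/Q) is generated by the two order-2 automorphisms sqrt(174) ↦ -sqrt(174) and sqrt(298) ↦ -sqrt(298), giving V_4.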